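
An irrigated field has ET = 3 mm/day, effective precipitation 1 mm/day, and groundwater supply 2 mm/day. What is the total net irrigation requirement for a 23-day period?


Daily deficit = ET - Pe - GW = 3 - 1 - 2 = 0 mm/day
NIR = 0 * 23 = 0 mm

0 mm


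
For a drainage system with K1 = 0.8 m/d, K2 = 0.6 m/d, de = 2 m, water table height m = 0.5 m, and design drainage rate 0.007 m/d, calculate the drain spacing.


S^2 = 8*K2*de*m/q + 4*K1*m^2/q
S^2 = 8*0.6*2*0.5/0.007 + 4*0.8*0.5^2/0.007
S = sqrt(800.0000)

28.2843 m


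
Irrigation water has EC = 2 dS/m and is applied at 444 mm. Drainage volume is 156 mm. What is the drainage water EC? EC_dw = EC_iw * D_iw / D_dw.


EC_dw = EC_iw * D_iw / D_dw
EC_dw = 2 * 444 / 156
EC_dw = 888 / 156

5.6923 dS/m


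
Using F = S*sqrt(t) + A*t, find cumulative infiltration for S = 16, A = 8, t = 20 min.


F = S*sqrt(t) + A*t
F = 16*sqrt(20) + 8*20
F = 16*4.472136 + 160

231.5542 mm


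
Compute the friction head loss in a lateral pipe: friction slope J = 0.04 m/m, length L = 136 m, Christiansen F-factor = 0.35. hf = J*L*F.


hf = J * L * F = 0.04 * 136 * 0.35 = 1.9040 m

1.9040 m


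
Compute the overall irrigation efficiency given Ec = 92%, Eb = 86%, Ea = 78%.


Ec = 0.92, Eb = 0.86, Ea = 0.78
E = 0.92 * 0.86 * 0.78 * 100 = 61.7136%

61.7136 %


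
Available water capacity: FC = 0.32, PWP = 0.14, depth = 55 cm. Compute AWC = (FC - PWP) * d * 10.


AWC = (FC - PWP) * d * 10
AWC = (0.32 - 0.14) * 55 * 10
AWC = 0.1800 * 55 * 10

99.0000 mm


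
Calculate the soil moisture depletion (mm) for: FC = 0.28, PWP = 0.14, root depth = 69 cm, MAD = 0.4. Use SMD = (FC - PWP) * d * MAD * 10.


SMD = (FC - PWP) * d * MAD * 10
SMD = (0.28 - 0.14) * 69 * 0.4 * 10
SMD = 0.1400 * 69 * 0.4 * 10

38.6400 mm


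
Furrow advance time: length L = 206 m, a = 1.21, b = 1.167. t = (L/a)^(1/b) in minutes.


t = (L/a)^(1/b)
t = (206/1.21)^(1/1.167)
t = 170.247934^(1/1.167)

81.6225 min


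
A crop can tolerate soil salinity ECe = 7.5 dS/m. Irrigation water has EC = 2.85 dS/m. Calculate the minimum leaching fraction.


LR = ECiw / (5*ECe - ECiw)
LR = 2.85 / (5*7.5 - 2.85)
LR = 2.85 / 34.6500

0.0823


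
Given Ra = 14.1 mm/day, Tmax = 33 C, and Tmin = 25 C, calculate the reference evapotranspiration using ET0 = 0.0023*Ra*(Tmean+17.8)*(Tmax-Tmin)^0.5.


Tmean = (Tmax + Tmin)/2 = (33 + 25)/2 = 29.0
ET0 = 0.0023 * 14.1 * (29.0 + 17.8) * sqrt(33 - 25)
ET0 = 0.0023 * 14.1 * 46.8 * 2.828427

4.2928 mm/day


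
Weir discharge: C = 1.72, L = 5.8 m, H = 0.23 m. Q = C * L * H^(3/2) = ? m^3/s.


Q = C * L * H^(3/2) = 1.72 * 5.8 * 0.23^1.5 = 1.72 * 5.8 * 0.110304

1.1004 m^3/s


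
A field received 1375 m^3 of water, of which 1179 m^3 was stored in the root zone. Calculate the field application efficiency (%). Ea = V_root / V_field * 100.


Ea = V_root / V_field * 100 = 1179 / 1375 * 100 = 85.7455%

85.7455 %


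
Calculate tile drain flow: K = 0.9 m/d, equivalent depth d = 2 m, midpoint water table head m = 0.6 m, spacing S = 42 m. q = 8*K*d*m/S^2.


q = 8*K*d*m/S^2
q = 8*0.9*2*0.6/42^2
q = 8.6400 / 1764

0.0049 m/d


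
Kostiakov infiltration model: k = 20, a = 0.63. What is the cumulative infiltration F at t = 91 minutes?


F = k * t^a = 20 * 91^0.63
F = 20 * 17.147313

342.9463 mm


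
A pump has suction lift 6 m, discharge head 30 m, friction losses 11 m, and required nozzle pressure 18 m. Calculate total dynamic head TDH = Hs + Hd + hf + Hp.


TDH = Hs + Hd + hf + Hp = 6 + 30 + 11 + 18 = 65

65 m


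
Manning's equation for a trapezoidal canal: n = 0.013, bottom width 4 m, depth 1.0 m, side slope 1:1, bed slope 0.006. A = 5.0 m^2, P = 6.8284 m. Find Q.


R = A/P = 5.0/6.8284 = 0.732236
Q = (1/0.013) * 5.0 * 0.732236^(2/3) * 0.006^0.5

24.2030 m^3/s


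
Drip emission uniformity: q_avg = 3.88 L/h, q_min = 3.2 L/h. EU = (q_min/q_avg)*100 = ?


EU = (q_min/q_avg)*100 = (3.2/3.88)*100 = 82.4742%

82.4742 %


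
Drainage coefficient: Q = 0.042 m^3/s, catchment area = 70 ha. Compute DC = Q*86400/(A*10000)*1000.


DC = Q * 86400 / (A * 10000) * 1000
DC = 0.042 * 86400 / (70 * 10000) * 1000
DC = 3628800.0000 / 700000

5.1840 mm/day


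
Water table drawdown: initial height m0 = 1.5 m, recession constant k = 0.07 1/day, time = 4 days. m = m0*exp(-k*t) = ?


m = m0 * exp(-k*t)
m = 1.5 * exp(-0.07 * 4)
m = 1.5 * exp(-0.2800)

1.1337 m


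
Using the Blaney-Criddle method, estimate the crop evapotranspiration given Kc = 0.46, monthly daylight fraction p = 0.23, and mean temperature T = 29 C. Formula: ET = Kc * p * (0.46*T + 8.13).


ET = Kc * p * (0.46*T + 8.13)
ET = 0.46 * 0.23 * (0.46*29 + 8.13)
ET = 0.46 * 0.23 * 21.4700

2.2715 mm/day


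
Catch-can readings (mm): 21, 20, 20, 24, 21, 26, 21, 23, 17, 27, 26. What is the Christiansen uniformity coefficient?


mean = 22.363636 mm
MAD = 2.578512 mm
CU = (1 - 2.578512/22.363636)*100

88.4701 %


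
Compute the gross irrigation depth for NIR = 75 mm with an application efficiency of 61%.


Ea = 61% = 0.61
GID = NIR / Ea = 75 / 0.61 = 122.9508 mm

122.9508 mm


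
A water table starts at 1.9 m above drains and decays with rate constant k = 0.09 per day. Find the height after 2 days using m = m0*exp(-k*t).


m = m0 * exp(-k*t)
m = 1.9 * exp(-0.09 * 2)
m = 1.9 * exp(-0.1800)

1.5870 m


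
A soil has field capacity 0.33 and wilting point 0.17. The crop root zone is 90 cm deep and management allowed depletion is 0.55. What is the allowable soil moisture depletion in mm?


SMD = (FC - PWP) * d * MAD * 10
SMD = (0.33 - 0.17) * 90 * 0.55 * 10
SMD = 0.1600 * 90 * 0.55 * 10

79.2000 mm


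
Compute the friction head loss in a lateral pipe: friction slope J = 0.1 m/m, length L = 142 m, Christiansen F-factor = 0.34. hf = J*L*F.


hf = J * L * F = 0.1 * 142 * 0.34 = 4.8280 m

4.8280 m


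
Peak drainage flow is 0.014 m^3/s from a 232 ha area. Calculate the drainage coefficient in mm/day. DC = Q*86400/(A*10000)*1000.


DC = Q * 86400 / (A * 10000) * 1000
DC = 0.014 * 86400 / (232 * 10000) * 1000
DC = 1209600.0000 / 2320000

0.5214 mm/day


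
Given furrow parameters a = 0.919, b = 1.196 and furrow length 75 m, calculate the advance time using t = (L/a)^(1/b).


t = (L/a)^(1/b)
t = (75/0.919)^(1/1.196)
t = 81.610446^(1/1.196)

39.6689 min


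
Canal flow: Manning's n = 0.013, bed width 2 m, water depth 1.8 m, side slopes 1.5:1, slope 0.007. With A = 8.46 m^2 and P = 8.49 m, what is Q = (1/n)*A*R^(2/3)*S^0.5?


R = A/P = 8.46/8.49 = 0.996466
Q = (1/0.013) * 8.46 * 0.996466^(2/3) * 0.007^0.5

54.3189 m^3/s


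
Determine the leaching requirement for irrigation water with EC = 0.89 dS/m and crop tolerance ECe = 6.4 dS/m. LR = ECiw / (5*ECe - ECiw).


LR = ECiw / (5*ECe - ECiw)
LR = 0.89 / (5*6.4 - 0.89)
LR = 0.89 / 31.1100

0.0286


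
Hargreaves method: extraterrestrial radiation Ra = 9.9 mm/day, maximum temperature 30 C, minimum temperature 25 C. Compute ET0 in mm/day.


Tmean = (Tmax + Tmin)/2 = (30 + 25)/2 = 27.5
ET0 = 0.0023 * 9.9 * (27.5 + 17.8) * sqrt(30 - 25)
ET0 = 0.0023 * 9.9 * 45.3 * 2.236068

2.3065 mm/day


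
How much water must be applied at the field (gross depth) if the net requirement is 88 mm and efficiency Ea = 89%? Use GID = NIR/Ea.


Ea = 89% = 0.89
GID = NIR / Ea = 88 / 0.89 = 98.8764 mm

98.8764 mm


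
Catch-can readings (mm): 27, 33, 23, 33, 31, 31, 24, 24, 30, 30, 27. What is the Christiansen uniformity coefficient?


mean = 28.454545 mm
MAD = 3.140496 mm
CU = (1 - 3.140496/28.454545)*100

88.9631 %


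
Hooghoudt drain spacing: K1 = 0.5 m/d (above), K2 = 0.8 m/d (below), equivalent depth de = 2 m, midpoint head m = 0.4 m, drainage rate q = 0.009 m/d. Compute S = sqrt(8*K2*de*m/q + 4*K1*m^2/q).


S^2 = 8*K2*de*m/q + 4*K1*m^2/q
S^2 = 8*0.8*2*0.4/0.009 + 4*0.5*0.4^2/0.009
S = sqrt(604.4444)

24.5855 m


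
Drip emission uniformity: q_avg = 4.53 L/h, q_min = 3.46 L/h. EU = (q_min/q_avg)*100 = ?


EU = (q_min/q_avg)*100 = (3.46/4.53)*100 = 76.3797%

76.3797 %


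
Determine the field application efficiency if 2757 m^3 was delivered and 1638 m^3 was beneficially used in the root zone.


Ea = V_root / V_field * 100 = 1638 / 2757 * 100 = 59.4124%

59.4124 %


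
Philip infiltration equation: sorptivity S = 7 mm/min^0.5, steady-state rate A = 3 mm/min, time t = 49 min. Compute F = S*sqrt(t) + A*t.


F = S*sqrt(t) + A*t
F = 7*sqrt(49) + 3*49
F = 7*7.000000 + 147

196.0000 mm


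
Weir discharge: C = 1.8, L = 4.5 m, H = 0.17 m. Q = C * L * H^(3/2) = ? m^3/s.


Q = C * L * H^(3/2) = 1.8 * 4.5 * 0.17^1.5 = 1.8 * 4.5 * 0.070093

0.5678 m^3/s


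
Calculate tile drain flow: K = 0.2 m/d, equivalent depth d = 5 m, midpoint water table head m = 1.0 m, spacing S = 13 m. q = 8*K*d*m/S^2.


q = 8*K*d*m/S^2
q = 8*0.2*5*1.0/13^2
q = 8.0000 / 169

0.0473 m/d


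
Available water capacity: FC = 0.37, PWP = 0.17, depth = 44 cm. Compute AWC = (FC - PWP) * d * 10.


AWC = (FC - PWP) * d * 10
AWC = (0.37 - 0.17) * 44 * 10
AWC = 0.2000 * 44 * 10

88.0000 mm


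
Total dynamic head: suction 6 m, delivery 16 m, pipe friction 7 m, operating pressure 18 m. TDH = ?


TDH = Hs + Hd + hf + Hp = 6 + 16 + 7 + 18 = 47

47 m


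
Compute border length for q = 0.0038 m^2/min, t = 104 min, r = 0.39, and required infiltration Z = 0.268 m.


L = q*t/((1+r)*Z)
L = 0.0038*104/((1+0.39)*0.268)
L = 0.3952/0.37252

1.0609 m


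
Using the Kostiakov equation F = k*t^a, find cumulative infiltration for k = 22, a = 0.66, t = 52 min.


F = k * t^a = 22 * 52^0.66
F = 22 * 13.569449

298.5279 mm


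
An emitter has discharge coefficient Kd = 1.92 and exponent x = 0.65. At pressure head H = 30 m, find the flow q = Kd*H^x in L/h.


q = Kd * H^x = 1.92 * 30^0.65 = 1.92 * 9.122814

17.5158 L/h


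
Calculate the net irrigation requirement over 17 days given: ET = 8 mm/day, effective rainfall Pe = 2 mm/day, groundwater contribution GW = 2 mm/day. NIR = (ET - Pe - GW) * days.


Daily deficit = ET - Pe - GW = 8 - 2 - 2 = 4 mm/day
NIR = 4 * 17 = 68 mm

68.0000 mm


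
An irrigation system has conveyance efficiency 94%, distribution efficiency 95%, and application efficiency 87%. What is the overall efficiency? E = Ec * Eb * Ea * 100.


Ec = 0.94, Eb = 0.95, Ea = 0.87
E = 0.94 * 0.95 * 0.87 * 100 = 77.6910%

77.6910 %


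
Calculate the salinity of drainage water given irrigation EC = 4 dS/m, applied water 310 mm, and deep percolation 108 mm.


EC_dw = EC_iw * D_iw / D_dw
EC_dw = 4 * 310 / 108
EC_dw = 1240 / 108

11.4815 dS/m


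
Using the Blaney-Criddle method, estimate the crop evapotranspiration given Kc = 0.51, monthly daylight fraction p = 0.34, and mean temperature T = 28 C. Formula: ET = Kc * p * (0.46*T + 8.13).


ET = Kc * p * (0.46*T + 8.13)
ET = 0.51 * 0.34 * (0.46*28 + 8.13)
ET = 0.51 * 0.34 * 21.0100

3.6431 mm/day


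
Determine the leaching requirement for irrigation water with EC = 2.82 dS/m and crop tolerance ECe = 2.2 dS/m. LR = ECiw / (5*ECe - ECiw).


LR = ECiw / (5*ECe - ECiw)
LR = 2.82 / (5*2.2 - 2.82)
LR = 2.82 / 8.1800

0.3447


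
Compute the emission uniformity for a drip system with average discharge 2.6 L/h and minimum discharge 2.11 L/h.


EU = (q_min/q_avg)*100 = (2.11/2.6)*100 = 81.1538%

81.1538 %


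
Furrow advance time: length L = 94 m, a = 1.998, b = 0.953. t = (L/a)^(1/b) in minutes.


t = (L/a)^(1/b)
t = (94/1.998)^(1/0.953)
t = 47.047047^(1/0.953)

56.8877 min


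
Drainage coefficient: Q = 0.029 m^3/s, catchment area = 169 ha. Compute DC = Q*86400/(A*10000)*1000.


DC = Q * 86400 / (A * 10000) * 1000
DC = 0.029 * 86400 / (169 * 10000) * 1000
DC = 2505600.0000 / 1690000

1.4826 mm/day


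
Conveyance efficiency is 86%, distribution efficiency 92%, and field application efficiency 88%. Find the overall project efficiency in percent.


Ec = 0.86, Eb = 0.92, Ea = 0.88
E = 0.86 * 0.92 * 0.88 * 100 = 69.6256%

69.6256 %


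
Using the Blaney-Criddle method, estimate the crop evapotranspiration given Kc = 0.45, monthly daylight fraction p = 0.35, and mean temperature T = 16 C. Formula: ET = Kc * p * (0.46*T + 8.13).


ET = Kc * p * (0.46*T + 8.13)
ET = 0.45 * 0.35 * (0.46*16 + 8.13)
ET = 0.45 * 0.35 * 15.4900

2.4397 mm/day


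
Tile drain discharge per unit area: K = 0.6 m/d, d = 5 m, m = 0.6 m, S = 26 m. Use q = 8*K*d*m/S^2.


q = 8*K*d*m/S^2
q = 8*0.6*5*0.6/26^2
q = 14.4000 / 676

0.0213 m/d


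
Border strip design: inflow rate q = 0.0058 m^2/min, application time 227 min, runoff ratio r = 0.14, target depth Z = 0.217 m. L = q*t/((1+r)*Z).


L = q*t/((1+r)*Z)
L = 0.0058*227/((1+0.14)*0.217)
L = 1.3166/0.24738

5.3222 m


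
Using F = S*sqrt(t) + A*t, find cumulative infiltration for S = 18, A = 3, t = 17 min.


F = S*sqrt(t) + A*t
F = 18*sqrt(17) + 3*17
F = 18*4.123106 + 51

125.2159 mm


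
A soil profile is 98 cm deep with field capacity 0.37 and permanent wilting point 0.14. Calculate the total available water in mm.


AWC = (FC - PWP) * d * 10
AWC = (0.37 - 0.14) * 98 * 10
AWC = 0.2300 * 98 * 10

225.4000 mm


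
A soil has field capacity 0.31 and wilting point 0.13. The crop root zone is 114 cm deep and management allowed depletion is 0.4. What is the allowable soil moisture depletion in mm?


SMD = (FC - PWP) * d * MAD * 10
SMD = (0.31 - 0.13) * 114 * 0.4 * 10
SMD = 0.1800 * 114 * 0.4 * 10

82.0800 mm


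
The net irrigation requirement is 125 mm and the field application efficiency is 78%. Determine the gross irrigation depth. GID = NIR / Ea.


Ea = 78% = 0.78
GID = NIR / Ea = 125 / 0.78 = 160.2564 mm

160.2564 mm


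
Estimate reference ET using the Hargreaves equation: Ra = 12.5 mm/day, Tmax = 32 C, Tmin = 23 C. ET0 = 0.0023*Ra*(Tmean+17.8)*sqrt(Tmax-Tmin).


Tmean = (Tmax + Tmin)/2 = (32 + 23)/2 = 27.5
ET0 = 0.0023 * 12.5 * (27.5 + 17.8) * sqrt(32 - 23)
ET0 = 0.0023 * 12.5 * 45.3 * 3.000000

3.9071 mm/day


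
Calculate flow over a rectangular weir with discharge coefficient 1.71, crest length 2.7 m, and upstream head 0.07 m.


Q = C * L * H^(3/2) = 1.71 * 2.7 * 0.07^1.5 = 1.71 * 2.7 * 0.018520

0.0855 m^3/s


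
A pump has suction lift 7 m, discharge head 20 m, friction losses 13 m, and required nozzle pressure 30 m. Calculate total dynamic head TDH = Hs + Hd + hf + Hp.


TDH = Hs + Hd + hf + Hp = 7 + 20 + 13 + 30 = 70

70 m


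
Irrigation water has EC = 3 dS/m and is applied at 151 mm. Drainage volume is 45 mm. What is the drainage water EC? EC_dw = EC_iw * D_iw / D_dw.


EC_dw = EC_iw * D_iw / D_dw
EC_dw = 3 * 151 / 45
EC_dw = 453 / 45

10.0667 dS/m


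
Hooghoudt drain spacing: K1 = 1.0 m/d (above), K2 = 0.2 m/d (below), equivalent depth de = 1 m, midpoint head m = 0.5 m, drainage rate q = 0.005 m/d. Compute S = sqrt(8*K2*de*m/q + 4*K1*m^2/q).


S^2 = 8*K2*de*m/q + 4*K1*m^2/q
S^2 = 8*0.2*1*0.5/0.005 + 4*1.0*0.5^2/0.005
S = sqrt(360.0000)

18.9737 m


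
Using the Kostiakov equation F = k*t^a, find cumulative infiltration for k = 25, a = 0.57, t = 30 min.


F = k * t^a = 25 * 30^0.57
F = 25 * 6.949589

173.7397 mm


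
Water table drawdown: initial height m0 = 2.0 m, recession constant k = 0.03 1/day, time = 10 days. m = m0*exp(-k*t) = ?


m = m0 * exp(-k*t)
m = 2.0 * exp(-0.03 * 10)
m = 2.0 * exp(-0.3000)

1.4816 m


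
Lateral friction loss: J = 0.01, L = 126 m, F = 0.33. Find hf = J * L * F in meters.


hf = J * L * F = 0.01 * 126 * 0.33 = 0.4158 m

0.4158 m


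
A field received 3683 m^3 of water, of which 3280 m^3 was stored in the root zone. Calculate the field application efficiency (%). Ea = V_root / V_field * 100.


Ea = V_root / V_field * 100 = 3280 / 3683 * 100 = 89.0578%

89.0578 %


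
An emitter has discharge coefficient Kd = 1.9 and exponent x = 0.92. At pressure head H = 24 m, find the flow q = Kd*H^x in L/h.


q = Kd * H^x = 1.9 * 24^0.92 = 1.9 * 18.612056

35.3629 L/h


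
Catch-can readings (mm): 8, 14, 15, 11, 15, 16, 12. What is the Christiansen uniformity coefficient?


mean = 13.000000 mm
MAD = 2.285714 mm
CU = (1 - 2.285714/13.000000)*100

82.4176 %


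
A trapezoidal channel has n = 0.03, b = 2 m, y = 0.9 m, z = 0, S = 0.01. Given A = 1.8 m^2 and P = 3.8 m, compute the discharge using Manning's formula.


R = A/P = 1.8/3.8 = 0.473684
Q = (1/0.03) * 1.8 * 0.473684^(2/3) * 0.01^0.5

3.6459 m^3/s


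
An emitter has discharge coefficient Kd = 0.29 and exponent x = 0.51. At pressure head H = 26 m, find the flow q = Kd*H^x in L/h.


q = Kd * H^x = 0.29 * 26^0.51 = 0.29 * 5.267886

1.5277 L/h


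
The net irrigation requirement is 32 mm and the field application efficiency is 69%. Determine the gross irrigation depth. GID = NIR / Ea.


Ea = 69% = 0.69
GID = NIR / Ea = 32 / 0.69 = 46.3768 mm

46.3768 mm


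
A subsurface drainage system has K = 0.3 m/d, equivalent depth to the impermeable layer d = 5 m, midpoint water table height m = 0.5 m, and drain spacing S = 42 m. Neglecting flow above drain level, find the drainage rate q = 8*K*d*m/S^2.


q = 8*K*d*m/S^2
q = 8*0.3*5*0.5/42^2
q = 6.0000 / 1764

0.0034 m/d


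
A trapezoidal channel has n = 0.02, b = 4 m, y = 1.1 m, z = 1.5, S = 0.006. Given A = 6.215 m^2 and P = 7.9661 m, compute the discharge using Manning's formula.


R = A/P = 6.215/7.9661 = 0.780181
Q = (1/0.02) * 6.215 * 0.780181^(2/3) * 0.006^0.5

20.3994 m^3/s


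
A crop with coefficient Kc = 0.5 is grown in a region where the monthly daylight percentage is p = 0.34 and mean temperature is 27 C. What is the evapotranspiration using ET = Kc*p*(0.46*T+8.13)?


ET = Kc * p * (0.46*T + 8.13)
ET = 0.5 * 0.34 * (0.46*27 + 8.13)
ET = 0.5 * 0.34 * 20.5500

3.4935 mm/day


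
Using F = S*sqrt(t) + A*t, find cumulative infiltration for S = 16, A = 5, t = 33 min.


F = S*sqrt(t) + A*t
F = 16*sqrt(33) + 5*33
F = 16*5.744563 + 165

256.9130 mm


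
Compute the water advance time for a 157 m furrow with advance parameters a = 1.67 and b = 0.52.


t = (L/a)^(1/b)
t = (157/1.67)^(1/0.52)
t = 94.011976^(1/0.52)

6231.3628 min


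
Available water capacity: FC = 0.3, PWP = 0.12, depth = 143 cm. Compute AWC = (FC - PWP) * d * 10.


AWC = (FC - PWP) * d * 10
AWC = (0.3 - 0.12) * 143 * 10
AWC = 0.1800 * 143 * 10

257.4000 mm


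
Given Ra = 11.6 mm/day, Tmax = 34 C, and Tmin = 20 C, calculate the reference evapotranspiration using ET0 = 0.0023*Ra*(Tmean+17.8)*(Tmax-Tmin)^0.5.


Tmean = (Tmax + Tmin)/2 = (34 + 20)/2 = 27.0
ET0 = 0.0023 * 11.6 * (27.0 + 17.8) * sqrt(34 - 20)
ET0 = 0.0023 * 11.6 * 44.8 * 3.741657

4.4723 mm/day


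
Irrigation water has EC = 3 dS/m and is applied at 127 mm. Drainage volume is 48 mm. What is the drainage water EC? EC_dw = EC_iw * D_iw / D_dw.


EC_dw = EC_iw * D_iw / D_dw
EC_dw = 3 * 127 / 48
EC_dw = 381 / 48

7.9375 dS/m


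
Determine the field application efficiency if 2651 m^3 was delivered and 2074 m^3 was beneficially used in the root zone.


Ea = V_root / V_field * 100 = 2074 / 2651 * 100 = 78.2346%

78.2346 %


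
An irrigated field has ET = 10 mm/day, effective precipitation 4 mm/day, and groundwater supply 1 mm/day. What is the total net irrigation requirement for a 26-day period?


Daily deficit = ET - Pe - GW = 10 - 4 - 1 = 5 mm/day
NIR = 5 * 26 = 130 mm

130.0000 mm


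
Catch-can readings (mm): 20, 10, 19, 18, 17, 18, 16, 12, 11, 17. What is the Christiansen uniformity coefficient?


mean = 15.800000 mm
MAD = 2.880000 mm
CU = (1 - 2.880000/15.800000)*100

81.7722 %


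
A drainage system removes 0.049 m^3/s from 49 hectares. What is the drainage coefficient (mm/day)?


DC = Q * 86400 / (A * 10000) * 1000
DC = 0.049 * 86400 / (49 * 10000) * 1000
DC = 4233600.0000 / 490000

8.6400 mm/day


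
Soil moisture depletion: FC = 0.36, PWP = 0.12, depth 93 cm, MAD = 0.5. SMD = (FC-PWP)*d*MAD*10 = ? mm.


SMD = (FC - PWP) * d * MAD * 10
SMD = (0.36 - 0.12) * 93 * 0.5 * 10
SMD = 0.2400 * 93 * 0.5 * 10

111.6000 mm


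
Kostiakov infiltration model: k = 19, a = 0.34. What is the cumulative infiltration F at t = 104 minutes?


F = k * t^a = 19 * 104^0.34
F = 19 * 4.850554

92.1605 mm


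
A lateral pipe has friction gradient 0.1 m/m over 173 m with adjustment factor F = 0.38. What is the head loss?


hf = J * L * F = 0.1 * 173 * 0.38 = 6.5740 m

6.5740 m


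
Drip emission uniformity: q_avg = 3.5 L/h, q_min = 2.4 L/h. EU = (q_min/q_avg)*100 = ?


EU = (q_min/q_avg)*100 = (2.4/3.5)*100 = 68.5714%

68.5714 %


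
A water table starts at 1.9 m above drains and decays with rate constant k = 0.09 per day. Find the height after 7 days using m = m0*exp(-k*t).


m = m0 * exp(-k*t)
m = 1.9 * exp(-0.09 * 7)
m = 1.9 * exp(-0.6300)

1.0119 m


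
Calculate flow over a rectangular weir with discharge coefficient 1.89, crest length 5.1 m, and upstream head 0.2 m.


Q = C * L * H^(3/2) = 1.89 * 5.1 * 0.2^1.5 = 1.89 * 5.1 * 0.089443

0.8621 m^3/s


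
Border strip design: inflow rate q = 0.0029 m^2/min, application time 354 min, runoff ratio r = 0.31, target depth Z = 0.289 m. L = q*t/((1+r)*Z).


L = q*t/((1+r)*Z)
L = 0.0029*354/((1+0.31)*0.289)
L = 1.0266/0.37859

2.7116 m


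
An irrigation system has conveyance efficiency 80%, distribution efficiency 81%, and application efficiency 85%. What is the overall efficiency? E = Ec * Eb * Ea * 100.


Ec = 0.8, Eb = 0.81, Ea = 0.85
E = 0.8 * 0.81 * 0.85 * 100 = 55.0800%

55.0800 %


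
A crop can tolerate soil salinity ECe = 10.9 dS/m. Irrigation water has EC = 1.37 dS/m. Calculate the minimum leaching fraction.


LR = ECiw / (5*ECe - ECiw)
LR = 1.37 / (5*10.9 - 1.37)
LR = 1.37 / 53.1300

0.0258


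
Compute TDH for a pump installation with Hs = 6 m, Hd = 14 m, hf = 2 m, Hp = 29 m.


TDH = Hs + Hd + hf + Hp = 6 + 14 + 2 + 29 = 51

51 m


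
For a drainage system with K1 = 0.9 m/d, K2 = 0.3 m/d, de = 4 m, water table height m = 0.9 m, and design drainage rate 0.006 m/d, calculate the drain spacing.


S^2 = 8*K2*de*m/q + 4*K1*m^2/q
S^2 = 8*0.3*4*0.9/0.006 + 4*0.9*0.9^2/0.006
S = sqrt(1926.0000)

43.8862 m


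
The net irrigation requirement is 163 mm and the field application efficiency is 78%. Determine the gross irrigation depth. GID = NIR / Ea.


Ea = 78% = 0.78
GID = NIR / Ea = 163 / 0.78 = 208.9744 mm

208.9744 mm


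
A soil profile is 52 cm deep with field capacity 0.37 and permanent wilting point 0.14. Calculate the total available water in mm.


AWC = (FC - PWP) * d * 10
AWC = (0.37 - 0.14) * 52 * 10
AWC = 0.2300 * 52 * 10

119.6000 mm


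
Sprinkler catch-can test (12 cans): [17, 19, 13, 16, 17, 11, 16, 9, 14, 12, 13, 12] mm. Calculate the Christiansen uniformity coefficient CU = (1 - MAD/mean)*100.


mean = 14.083333 mm
MAD = 2.430556 mm
CU = (1 - 2.430556/14.083333)*100

82.7416 %


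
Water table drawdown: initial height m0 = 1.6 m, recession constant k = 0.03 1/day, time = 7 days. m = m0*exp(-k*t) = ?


m = m0 * exp(-k*t)
m = 1.6 * exp(-0.03 * 7)
m = 1.6 * exp(-0.2100)

1.2969 m


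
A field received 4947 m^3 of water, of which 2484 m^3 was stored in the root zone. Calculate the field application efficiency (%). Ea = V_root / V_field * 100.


Ea = V_root / V_field * 100 = 2484 / 4947 * 100 = 50.2122%

50.2122 %


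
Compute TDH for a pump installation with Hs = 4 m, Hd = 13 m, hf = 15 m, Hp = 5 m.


TDH = Hs + Hd + hf + Hp = 4 + 13 + 15 + 5 = 37

37 m


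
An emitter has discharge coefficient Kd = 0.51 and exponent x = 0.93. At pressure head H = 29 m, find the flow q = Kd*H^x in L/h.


q = Kd * H^x = 0.51 * 29^0.93 = 0.51 * 22.910266

11.6842 L/h


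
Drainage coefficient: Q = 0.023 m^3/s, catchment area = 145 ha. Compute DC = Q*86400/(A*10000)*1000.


DC = Q * 86400 / (A * 10000) * 1000
DC = 0.023 * 86400 / (145 * 10000) * 1000
DC = 1987200.0000 / 1450000

1.3705 mm/day


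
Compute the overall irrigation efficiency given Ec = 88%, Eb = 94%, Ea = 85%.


Ec = 0.88, Eb = 0.94, Ea = 0.85
E = 0.88 * 0.94 * 0.85 * 100 = 70.3120%

70.3120 %


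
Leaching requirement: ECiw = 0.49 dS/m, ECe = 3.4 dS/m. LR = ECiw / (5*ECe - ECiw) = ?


LR = ECiw / (5*ECe - ECiw)
LR = 0.49 / (5*3.4 - 0.49)
LR = 0.49 / 16.5100

0.0297


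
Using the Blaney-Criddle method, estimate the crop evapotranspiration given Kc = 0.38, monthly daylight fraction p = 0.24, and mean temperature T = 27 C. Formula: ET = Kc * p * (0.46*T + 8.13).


ET = Kc * p * (0.46*T + 8.13)
ET = 0.38 * 0.24 * (0.46*27 + 8.13)
ET = 0.38 * 0.24 * 20.5500

1.8742 mm/day


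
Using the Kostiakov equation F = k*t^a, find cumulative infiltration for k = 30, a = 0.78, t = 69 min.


F = k * t^a = 30 * 69^0.78
F = 30 * 27.183307

815.4992 mm


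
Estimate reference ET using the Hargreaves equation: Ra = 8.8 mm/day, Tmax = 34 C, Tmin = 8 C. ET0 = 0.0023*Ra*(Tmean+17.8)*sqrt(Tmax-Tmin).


Tmean = (Tmax + Tmin)/2 = (34 + 8)/2 = 21.0
ET0 = 0.0023 * 8.8 * (21.0 + 17.8) * sqrt(34 - 8)
ET0 = 0.0023 * 8.8 * 38.8 * 5.099020

4.0043 mm/day


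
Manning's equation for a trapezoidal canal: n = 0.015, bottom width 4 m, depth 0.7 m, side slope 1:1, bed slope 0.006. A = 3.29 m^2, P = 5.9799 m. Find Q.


R = A/P = 3.29/5.9799 = 0.550176
Q = (1/0.015) * 3.29 * 0.550176^(2/3) * 0.006^0.5

11.4073 m^3/s


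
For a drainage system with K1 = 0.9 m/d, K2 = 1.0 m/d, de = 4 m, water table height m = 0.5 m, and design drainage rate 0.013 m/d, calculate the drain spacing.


S^2 = 8*K2*de*m/q + 4*K1*m^2/q
S^2 = 8*1.0*4*0.5/0.013 + 4*0.9*0.5^2/0.013
S = sqrt(1300.0000)

36.0555 m


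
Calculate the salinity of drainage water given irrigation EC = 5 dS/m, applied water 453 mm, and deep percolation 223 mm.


EC_dw = EC_iw * D_iw / D_dw
EC_dw = 5 * 453 / 223
EC_dw = 2265 / 223

10.1570 dS/m


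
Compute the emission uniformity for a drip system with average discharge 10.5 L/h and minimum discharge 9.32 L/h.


EU = (q_min/q_avg)*100 = (9.32/10.5)*100 = 88.7619%

88.7619 %


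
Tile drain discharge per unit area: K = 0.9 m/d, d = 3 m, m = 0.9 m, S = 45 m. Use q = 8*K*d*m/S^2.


q = 8*K*d*m/S^2
q = 8*0.9*3*0.9/45^2
q = 19.4400 / 2025

0.0096 m/d


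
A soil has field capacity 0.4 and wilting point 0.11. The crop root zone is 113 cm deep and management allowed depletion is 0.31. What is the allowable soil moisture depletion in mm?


SMD = (FC - PWP) * d * MAD * 10
SMD = (0.4 - 0.11) * 113 * 0.31 * 10
SMD = 0.2900 * 113 * 0.31 * 10

101.5870 mm


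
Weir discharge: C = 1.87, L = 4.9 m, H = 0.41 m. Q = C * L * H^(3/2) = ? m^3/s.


Q = C * L * H^(3/2) = 1.87 * 4.9 * 0.41^1.5 = 1.87 * 4.9 * 0.262528

2.4055 m^3/s


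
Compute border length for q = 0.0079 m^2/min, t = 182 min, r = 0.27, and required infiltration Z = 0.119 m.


L = q*t/((1+r)*Z)
L = 0.0079*182/((1+0.27)*0.119)
L = 1.4378/0.15113

9.5137 m


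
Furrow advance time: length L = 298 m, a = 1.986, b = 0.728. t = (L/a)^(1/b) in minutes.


t = (L/a)^(1/b)
t = (298/1.986)^(1/0.728)
t = 150.050352^(1/0.728)

975.7455 min


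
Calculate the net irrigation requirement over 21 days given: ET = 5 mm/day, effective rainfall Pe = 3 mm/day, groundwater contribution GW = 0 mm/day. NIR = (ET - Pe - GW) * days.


Daily deficit = ET - Pe - GW = 5 - 3 - 0 = 2 mm/day
NIR = 2 * 21 = 42 mm

42.0000 mm


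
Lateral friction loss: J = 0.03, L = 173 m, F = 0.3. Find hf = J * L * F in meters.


hf = J * L * F = 0.03 * 173 * 0.3 = 1.5570 m

1.5570 m


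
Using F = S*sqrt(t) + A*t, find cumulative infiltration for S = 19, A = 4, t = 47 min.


F = S*sqrt(t) + A*t
F = 19*sqrt(47) + 4*47
F = 19*6.855655 + 188

318.2574 mm


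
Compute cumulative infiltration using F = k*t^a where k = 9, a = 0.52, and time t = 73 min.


F = k * t^a = 9 * 73^0.52
F = 9 * 9.309533

83.7858 mm


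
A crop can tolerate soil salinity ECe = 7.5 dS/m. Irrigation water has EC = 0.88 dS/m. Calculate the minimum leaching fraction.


LR = ECiw / (5*ECe - ECiw)
LR = 0.88 / (5*7.5 - 0.88)
LR = 0.88 / 36.6200

0.0240


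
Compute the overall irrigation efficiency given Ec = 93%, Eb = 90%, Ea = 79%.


Ec = 0.93, Eb = 0.9, Ea = 0.79
E = 0.93 * 0.9 * 0.79 * 100 = 66.1230%

66.1230 %


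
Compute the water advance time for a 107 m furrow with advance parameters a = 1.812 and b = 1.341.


t = (L/a)^(1/b)
t = (107/1.812)^(1/1.341)
t = 59.050773^(1/1.341)

20.9327 min


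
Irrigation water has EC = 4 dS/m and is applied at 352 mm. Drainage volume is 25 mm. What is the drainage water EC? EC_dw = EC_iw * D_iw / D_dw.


EC_dw = EC_iw * D_iw / D_dw
EC_dw = 4 * 352 / 25
EC_dw = 1408 / 25

56.3200 dS/m


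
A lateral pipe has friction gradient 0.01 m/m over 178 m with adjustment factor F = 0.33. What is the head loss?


hf = J * L * F = 0.01 * 178 * 0.33 = 0.5874 m

0.5874 m


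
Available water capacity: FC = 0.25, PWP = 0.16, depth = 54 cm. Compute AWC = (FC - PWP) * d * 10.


AWC = (FC - PWP) * d * 10
AWC = (0.25 - 0.16) * 54 * 10
AWC = 0.0900 * 54 * 10

48.6000 mm


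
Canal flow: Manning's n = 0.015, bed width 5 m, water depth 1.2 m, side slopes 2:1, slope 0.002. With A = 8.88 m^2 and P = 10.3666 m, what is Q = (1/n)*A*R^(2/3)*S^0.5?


R = A/P = 8.88/10.3666 = 0.856597
Q = (1/0.015) * 8.88 * 0.856597^(2/3) * 0.002^0.5

23.8793 m^3/s


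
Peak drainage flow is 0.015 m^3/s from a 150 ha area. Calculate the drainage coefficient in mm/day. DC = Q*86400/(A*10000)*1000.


DC = Q * 86400 / (A * 10000) * 1000
DC = 0.015 * 86400 / (150 * 10000) * 1000
DC = 1296000.0000 / 1500000

0.8640 mm/day


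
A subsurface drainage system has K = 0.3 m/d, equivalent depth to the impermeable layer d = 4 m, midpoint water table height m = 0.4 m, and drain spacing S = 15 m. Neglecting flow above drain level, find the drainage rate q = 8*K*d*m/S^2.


q = 8*K*d*m/S^2
q = 8*0.3*4*0.4/15^2
q = 3.8400 / 225

0.0171 m/d


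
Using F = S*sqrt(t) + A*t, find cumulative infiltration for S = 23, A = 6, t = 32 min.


F = S*sqrt(t) + A*t
F = 23*sqrt(32) + 6*32
F = 23*5.656854 + 192

322.1076 mm


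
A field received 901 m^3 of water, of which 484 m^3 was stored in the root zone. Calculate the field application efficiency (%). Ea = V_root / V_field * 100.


Ea = V_root / V_field * 100 = 484 / 901 * 100 = 53.7181%

53.7181 %


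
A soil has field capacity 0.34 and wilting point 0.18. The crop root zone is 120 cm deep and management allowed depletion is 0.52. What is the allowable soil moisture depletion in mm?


SMD = (FC - PWP) * d * MAD * 10
SMD = (0.34 - 0.18) * 120 * 0.52 * 10
SMD = 0.1600 * 120 * 0.52 * 10

99.8400 mm


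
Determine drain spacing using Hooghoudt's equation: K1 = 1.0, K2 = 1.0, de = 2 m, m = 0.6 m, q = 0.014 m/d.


S^2 = 8*K2*de*m/q + 4*K1*m^2/q
S^2 = 8*1.0*2*0.6/0.014 + 4*1.0*0.6^2/0.014
S = sqrt(788.5714)

28.0815 m


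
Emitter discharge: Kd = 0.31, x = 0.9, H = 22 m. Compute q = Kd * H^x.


q = Kd * H^x = 0.31 * 22^0.9 = 0.31 * 16.150293

5.0066 L/h


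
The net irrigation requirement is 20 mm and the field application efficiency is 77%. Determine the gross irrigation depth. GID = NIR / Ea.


Ea = 77% = 0.77
GID = NIR / Ea = 20 / 0.77 = 25.9740 mm

25.9740 mm


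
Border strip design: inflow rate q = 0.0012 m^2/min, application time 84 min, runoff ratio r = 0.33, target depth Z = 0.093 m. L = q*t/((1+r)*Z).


L = q*t/((1+r)*Z)
L = 0.0012*84/((1+0.33)*0.093)
L = 0.1008/0.12369

0.8149 m


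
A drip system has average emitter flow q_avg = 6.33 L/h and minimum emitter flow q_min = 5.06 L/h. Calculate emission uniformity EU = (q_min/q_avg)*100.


EU = (q_min/q_avg)*100 = (5.06/6.33)*100 = 79.9368%

79.9368 %


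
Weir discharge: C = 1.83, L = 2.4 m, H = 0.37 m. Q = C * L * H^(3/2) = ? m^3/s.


Q = C * L * H^(3/2) = 1.83 * 2.4 * 0.37^1.5 = 1.83 * 2.4 * 0.225062

0.9885 m^3/s


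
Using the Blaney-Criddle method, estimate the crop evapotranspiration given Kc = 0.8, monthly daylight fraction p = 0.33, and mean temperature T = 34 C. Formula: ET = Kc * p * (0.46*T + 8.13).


ET = Kc * p * (0.46*T + 8.13)
ET = 0.8 * 0.33 * (0.46*34 + 8.13)
ET = 0.8 * 0.33 * 23.7700

6.2753 mm/day


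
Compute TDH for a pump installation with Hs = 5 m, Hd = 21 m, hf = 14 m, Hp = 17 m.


TDH = Hs + Hd + hf + Hp = 5 + 21 + 14 + 17 = 57

57 m


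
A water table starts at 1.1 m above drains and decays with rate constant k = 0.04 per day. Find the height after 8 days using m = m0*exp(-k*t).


m = m0 * exp(-k*t)
m = 1.1 * exp(-0.04 * 8)
m = 1.1 * exp(-0.3200)

0.7988 m


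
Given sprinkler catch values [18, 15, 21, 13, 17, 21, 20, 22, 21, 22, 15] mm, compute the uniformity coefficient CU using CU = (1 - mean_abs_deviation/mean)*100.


mean = 18.636364 mm
MAD = 2.760331 mm
CU = (1 - 2.760331/18.636364)*100

85.1885 %


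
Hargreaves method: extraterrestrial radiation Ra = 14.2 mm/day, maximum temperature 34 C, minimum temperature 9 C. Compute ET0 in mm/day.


Tmean = (Tmax + Tmin)/2 = (34 + 9)/2 = 21.5
ET0 = 0.0023 * 14.2 * (21.5 + 17.8) * sqrt(34 - 9)
ET0 = 0.0023 * 14.2 * 39.3 * 5.000000

6.4177 mm/day


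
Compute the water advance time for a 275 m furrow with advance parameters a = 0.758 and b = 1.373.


t = (L/a)^(1/b)
t = (275/0.758)^(1/1.373)
t = 362.796834^(1/1.373)

73.1619 min


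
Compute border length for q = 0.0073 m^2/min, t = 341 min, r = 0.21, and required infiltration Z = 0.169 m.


L = q*t/((1+r)*Z)
L = 0.0073*341/((1+0.21)*0.169)
L = 2.4893/0.20449

12.1732 m


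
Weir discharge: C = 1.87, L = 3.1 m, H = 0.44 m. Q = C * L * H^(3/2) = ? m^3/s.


Q = C * L * H^(3/2) = 1.87 * 3.1 * 0.44^1.5 = 1.87 * 3.1 * 0.291863

1.6919 m^3/s


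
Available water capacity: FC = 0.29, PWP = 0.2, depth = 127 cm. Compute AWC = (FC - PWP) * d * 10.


AWC = (FC - PWP) * d * 10
AWC = (0.29 - 0.2) * 127 * 10
AWC = 0.0900 * 127 * 10

114.3000 mm


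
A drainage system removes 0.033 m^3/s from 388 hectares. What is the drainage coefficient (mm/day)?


DC = Q * 86400 / (A * 10000) * 1000
DC = 0.033 * 86400 / (388 * 10000) * 1000
DC = 2851200.0000 / 3880000

0.7348 mm/day


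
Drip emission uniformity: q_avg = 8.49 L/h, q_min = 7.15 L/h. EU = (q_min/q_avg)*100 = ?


EU = (q_min/q_avg)*100 = (7.15/8.49)*100 = 84.2167%

84.2167 %


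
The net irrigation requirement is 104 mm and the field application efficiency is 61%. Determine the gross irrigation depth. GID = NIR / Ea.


Ea = 61% = 0.61
GID = NIR / Ea = 104 / 0.61 = 170.4918 mm

170.4918 mm


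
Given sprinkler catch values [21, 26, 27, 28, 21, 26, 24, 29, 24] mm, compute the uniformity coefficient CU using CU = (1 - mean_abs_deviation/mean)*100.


mean = 25.111111 mm
MAD = 2.320988 mm
CU = (1 - 2.320988/25.111111)*100

90.7571 %


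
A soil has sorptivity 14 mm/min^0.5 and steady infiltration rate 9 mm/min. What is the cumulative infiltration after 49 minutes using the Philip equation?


F = S*sqrt(t) + A*t
F = 14*sqrt(49) + 9*49
F = 14*7.000000 + 441

539.0000 mm


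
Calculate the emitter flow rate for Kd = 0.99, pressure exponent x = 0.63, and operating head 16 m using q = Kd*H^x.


q = Kd * H^x = 0.99 * 16^0.63 = 0.99 * 5.735821

5.6785 L/h


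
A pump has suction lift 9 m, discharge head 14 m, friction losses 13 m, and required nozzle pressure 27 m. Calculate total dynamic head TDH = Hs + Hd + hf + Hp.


TDH = Hs + Hd + hf + Hp = 9 + 14 + 13 + 27 = 63

63 m


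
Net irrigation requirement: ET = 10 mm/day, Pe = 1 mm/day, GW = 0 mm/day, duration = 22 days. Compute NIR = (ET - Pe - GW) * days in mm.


Daily deficit = ET - Pe - GW = 10 - 1 - 0 = 9 mm/day
NIR = 9 * 22 = 198 mm

198.0000 mm


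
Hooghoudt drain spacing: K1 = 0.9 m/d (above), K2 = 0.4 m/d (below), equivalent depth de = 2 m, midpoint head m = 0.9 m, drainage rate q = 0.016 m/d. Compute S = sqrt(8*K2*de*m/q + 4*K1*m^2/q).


S^2 = 8*K2*de*m/q + 4*K1*m^2/q
S^2 = 8*0.4*2*0.9/0.016 + 4*0.9*0.9^2/0.016
S = sqrt(542.2500)

23.2863 m


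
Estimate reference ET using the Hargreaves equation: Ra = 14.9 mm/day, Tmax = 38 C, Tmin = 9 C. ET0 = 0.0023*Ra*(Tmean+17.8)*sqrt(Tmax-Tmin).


Tmean = (Tmax + Tmin)/2 = (38 + 9)/2 = 23.5
ET0 = 0.0023 * 14.9 * (23.5 + 17.8) * sqrt(38 - 9)
ET0 = 0.0023 * 14.9 * 41.3 * 5.385165

7.6219 mm/day


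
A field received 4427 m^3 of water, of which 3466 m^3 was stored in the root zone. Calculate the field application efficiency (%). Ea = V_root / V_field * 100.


Ea = V_root / V_field * 100 = 3466 / 4427 * 100 = 78.2923%

78.2923 %


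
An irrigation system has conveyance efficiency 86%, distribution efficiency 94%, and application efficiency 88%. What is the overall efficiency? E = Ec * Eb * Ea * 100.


Ec = 0.86, Eb = 0.94, Ea = 0.88
E = 0.86 * 0.94 * 0.88 * 100 = 71.1392%

71.1392 %


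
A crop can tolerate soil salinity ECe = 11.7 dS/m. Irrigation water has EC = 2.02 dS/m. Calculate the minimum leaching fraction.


LR = ECiw / (5*ECe - ECiw)
LR = 2.02 / (5*11.7 - 2.02)
LR = 2.02 / 56.4800

0.0358


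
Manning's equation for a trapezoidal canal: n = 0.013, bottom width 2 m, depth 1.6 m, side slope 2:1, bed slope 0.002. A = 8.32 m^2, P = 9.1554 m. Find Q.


R = A/P = 8.32/9.1554 = 0.908753
Q = (1/0.013) * 8.32 * 0.908753^(2/3) * 0.002^0.5

26.8530 m^3/s


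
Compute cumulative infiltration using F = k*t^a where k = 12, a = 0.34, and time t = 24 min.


F = k * t^a = 12 * 24^0.34
F = 12 * 2.946265

35.3552 mm


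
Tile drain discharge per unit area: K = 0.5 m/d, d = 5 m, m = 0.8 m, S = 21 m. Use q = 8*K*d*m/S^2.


q = 8*K*d*m/S^2
q = 8*0.5*5*0.8/21^2
q = 16.0000 / 441

0.0363 m/d


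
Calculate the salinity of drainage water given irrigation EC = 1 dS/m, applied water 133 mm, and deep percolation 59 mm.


EC_dw = EC_iw * D_iw / D_dw
EC_dw = 1 * 133 / 59
EC_dw = 133 / 59

2.2542 dS/m


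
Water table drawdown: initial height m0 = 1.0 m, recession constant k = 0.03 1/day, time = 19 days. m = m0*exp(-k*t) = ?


m = m0 * exp(-k*t)
m = 1.0 * exp(-0.03 * 19)
m = 1.0 * exp(-0.5700)

0.5655 m


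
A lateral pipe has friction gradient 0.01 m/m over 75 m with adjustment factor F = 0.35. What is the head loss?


hf = J * L * F = 0.01 * 75 * 0.35 = 0.2625 m

0.2625 m


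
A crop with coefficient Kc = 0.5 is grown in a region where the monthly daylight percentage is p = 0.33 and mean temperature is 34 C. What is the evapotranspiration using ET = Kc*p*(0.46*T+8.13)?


ET = Kc * p * (0.46*T + 8.13)
ET = 0.5 * 0.33 * (0.46*34 + 8.13)
ET = 0.5 * 0.33 * 23.7700

3.9221 mm/day


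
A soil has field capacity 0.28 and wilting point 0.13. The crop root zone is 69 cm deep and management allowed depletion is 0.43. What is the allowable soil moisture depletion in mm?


SMD = (FC - PWP) * d * MAD * 10
SMD = (0.28 - 0.13) * 69 * 0.43 * 10
SMD = 0.1500 * 69 * 0.43 * 10

44.5050 mm


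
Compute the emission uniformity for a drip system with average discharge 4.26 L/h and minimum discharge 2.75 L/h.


EU = (q_min/q_avg)*100 = (2.75/4.26)*100 = 64.5540%

64.5540 %


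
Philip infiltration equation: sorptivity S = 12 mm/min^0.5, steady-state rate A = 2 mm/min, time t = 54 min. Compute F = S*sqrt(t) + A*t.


F = S*sqrt(t) + A*t
F = 12*sqrt(54) + 2*54
F = 12*7.348469 + 108

196.1816 mm


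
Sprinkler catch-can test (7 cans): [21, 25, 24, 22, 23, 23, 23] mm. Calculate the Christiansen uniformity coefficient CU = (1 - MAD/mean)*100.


mean = 23.000000 mm
MAD = 0.857143 mm
CU = (1 - 0.857143/23.000000)*100

96.2733 %


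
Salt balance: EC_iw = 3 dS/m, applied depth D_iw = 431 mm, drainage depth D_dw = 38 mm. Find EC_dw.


EC_dw = EC_iw * D_iw / D_dw
EC_dw = 3 * 431 / 38
EC_dw = 1293 / 38

34.0263 dS/m


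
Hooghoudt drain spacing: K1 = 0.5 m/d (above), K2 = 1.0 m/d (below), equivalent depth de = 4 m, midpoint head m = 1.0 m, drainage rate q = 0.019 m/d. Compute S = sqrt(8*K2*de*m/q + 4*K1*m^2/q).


S^2 = 8*K2*de*m/q + 4*K1*m^2/q
S^2 = 8*1.0*4*1.0/0.019 + 4*0.5*1.0^2/0.019
S = sqrt(1789.4737)

42.3022 m
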